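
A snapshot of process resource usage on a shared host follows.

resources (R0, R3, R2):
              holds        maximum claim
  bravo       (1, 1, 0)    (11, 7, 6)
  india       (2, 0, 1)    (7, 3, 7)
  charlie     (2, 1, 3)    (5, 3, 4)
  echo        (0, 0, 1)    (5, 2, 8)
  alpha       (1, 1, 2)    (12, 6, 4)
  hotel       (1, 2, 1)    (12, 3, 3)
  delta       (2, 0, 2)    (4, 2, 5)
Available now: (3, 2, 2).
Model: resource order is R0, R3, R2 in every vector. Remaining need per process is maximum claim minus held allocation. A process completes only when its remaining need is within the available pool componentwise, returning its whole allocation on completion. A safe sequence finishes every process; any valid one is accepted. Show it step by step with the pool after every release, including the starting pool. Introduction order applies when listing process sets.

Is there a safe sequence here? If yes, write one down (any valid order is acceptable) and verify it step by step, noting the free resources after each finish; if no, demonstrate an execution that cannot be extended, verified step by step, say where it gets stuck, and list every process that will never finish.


The state is UNSAFE.
Key observation: even finishing charlie, delta, india, echo leaves just (9, 3, 9) free — too little R0 for any of the remaining processes.
The run charlie, delta, india, echo cannot be extended any further. Verifying each step:
  pool = (3, 2, 2)
  run charlie (needs (3, 2, 1), free (3, 2, 2)); after release of (2, 1, 3) the pool is (5, 3, 5)
  run delta (needs (2, 2, 3), free (5, 3, 5)); after release of (2, 0, 2) the pool is (7, 3, 7)
  run india (needs (5, 3, 6), free (7, 3, 7)); after release of (2, 0, 1) the pool is (9, 3, 8)
  run echo (needs (5, 2, 7), free (9, 3, 8)); after release of (0, 0, 1) the pool is (9, 3, 9)
  bravo cannot run: need (10, 6, 6) vs free (9, 3, 9) (insufficient R0 and R3)
  alpha cannot run: need (11, 5, 2) vs free (9, 3, 9) (insufficient R0 and R3)
  hotel cannot run: need (11, 1, 2) vs free (9, 3, 9) (insufficient R0)
Permanently blocked: bravo, alpha and hotel.


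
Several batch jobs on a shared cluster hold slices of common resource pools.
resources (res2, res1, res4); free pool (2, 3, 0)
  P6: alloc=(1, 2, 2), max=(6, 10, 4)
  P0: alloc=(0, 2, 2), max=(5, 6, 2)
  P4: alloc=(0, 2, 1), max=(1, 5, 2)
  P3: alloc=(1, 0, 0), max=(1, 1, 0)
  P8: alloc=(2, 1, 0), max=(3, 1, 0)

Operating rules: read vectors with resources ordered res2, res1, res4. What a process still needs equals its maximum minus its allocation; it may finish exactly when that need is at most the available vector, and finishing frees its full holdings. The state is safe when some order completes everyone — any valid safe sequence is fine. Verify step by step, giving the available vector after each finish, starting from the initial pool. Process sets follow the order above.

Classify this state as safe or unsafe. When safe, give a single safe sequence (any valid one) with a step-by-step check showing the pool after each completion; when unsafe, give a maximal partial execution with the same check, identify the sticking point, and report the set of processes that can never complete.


SAFE. One safe sequence: P8, P3, P0, P4, P6.
Key observation: P0 marks the first exact bind of the order: its need (5, 4, 0) fits the free (5, 4, 0) with zero slack on a requested resource.
Check, step by step:
  pool = (2, 3, 0)
  P8 needs (1, 0, 0) <= (2, 3, 0) -> finishes; pool += (2, 1, 0) = (4, 4, 0)
  P3 needs (0, 1, 0) <= (4, 4, 0) -> finishes; pool += (1, 0, 0) = (5, 4, 0)
  P0 needs (5, 4, 0) <= (5, 4, 0) -> finishes; pool += (0, 2, 2) = (5, 6, 2)
  P4 needs (1, 3, 1) <= (5, 6, 2) -> finishes; pool += (0, 2, 1) = (5, 8, 3)
  P6 needs (5, 8, 2) <= (5, 8, 3) -> finishes; pool += (1, 2, 2) = (6, 10, 5)


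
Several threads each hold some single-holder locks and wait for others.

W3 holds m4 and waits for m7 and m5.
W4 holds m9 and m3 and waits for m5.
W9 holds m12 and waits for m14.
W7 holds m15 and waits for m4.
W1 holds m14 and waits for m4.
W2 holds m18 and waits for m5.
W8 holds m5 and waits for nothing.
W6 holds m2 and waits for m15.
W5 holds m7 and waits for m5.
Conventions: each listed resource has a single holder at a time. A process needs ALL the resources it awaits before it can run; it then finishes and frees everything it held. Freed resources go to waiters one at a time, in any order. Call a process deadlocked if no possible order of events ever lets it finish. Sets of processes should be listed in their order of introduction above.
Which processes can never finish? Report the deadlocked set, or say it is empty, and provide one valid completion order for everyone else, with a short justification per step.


No process is deadlocked.
Key observation: there is no circular wait here — follow any chain and it reaches a process that is free to run now.
One completion order for the rest: W8, W5, W3, W7, W6, W1, W4, W9, W2.
Walking it through:
  W8 waits on nothing -> runs at once and releases m5
  run W5 (all its waits — m5 — are resolved); releases m7
  run W3 (all its waits — m7 and m5 — are resolved); releases m4
  run W7 (all its waits — m4 — are resolved); releases m15
  run W6 (all its waits — m15 — are resolved); releases m2
  run W1 (all its waits — m4 — are resolved); releases m14
  run W4 (all its waits — m5 — are resolved); releases m9 and m3
  run W9 (all its waits — m14 — are resolved); releases m12
  run W2 (all its waits — m5 — are resolved); releases m18


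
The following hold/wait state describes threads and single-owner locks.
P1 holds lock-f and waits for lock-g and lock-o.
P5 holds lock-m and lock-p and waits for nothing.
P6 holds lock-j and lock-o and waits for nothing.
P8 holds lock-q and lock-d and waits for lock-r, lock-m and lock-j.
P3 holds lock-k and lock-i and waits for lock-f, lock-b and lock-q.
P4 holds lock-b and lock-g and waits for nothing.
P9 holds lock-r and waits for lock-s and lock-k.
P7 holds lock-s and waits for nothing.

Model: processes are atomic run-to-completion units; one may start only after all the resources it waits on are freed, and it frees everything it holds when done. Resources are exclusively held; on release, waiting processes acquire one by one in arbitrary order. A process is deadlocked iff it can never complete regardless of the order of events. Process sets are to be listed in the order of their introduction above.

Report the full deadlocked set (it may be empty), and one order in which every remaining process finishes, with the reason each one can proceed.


Deadlocked set: P8, P3 and P9.
Key observation: the knot is the closed ring of waits P8 -> P9 -> P3 -> P8; no other process is dragged down with it.
One completion order for the rest: P4, P6, P1, P5, P7.
Step-by-step check:
  P4: no waits; runs immediately, freeing lock-b and lock-g
  P6: no waits; runs immediately, freeing lock-j and lock-o
  P1: everything it awaited (lock-g and lock-o) is free; runs, freeing lock-f
  P5: no waits; runs immediately, freeing lock-m and lock-p
  P7: no waits; runs immediately, freeing lock-s


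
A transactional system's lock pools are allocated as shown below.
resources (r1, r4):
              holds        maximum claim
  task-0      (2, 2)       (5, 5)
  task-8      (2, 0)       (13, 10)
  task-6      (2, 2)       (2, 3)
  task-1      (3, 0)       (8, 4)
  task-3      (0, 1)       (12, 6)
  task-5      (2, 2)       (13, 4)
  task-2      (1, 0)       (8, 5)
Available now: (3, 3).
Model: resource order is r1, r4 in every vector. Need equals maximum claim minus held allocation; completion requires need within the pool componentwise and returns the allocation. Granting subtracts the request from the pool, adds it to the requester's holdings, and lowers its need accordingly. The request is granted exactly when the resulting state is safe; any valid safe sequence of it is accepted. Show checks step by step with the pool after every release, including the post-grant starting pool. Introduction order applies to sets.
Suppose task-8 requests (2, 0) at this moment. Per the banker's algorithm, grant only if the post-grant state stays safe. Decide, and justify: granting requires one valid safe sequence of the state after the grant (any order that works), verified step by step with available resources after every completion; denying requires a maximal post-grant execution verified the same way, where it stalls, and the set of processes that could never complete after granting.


DENY. Granting would leave the state unsafe.
Key observation: after task-6, task-0, task-1, task-2 the pool peaks at (9, 7), and each blocked process is short somewhere: task-8 on r4; task-3 on r1; task-5 on r1.
Pretend the grant happened; the run task-6, task-0, task-1, task-2 goes as far as possible. Verifying each step:
  pool = (1, 3)
  task-6 needs (0, 1) <= (1, 3) -> finishes; pool += (2, 2) = (3, 5)
  task-0 needs (3, 3) <= (3, 5) -> finishes; pool += (2, 2) = (5, 7)
  task-1 needs (5, 4) <= (5, 7) -> finishes; pool += (3, 0) = (8, 7)
  task-2 needs (7, 5) <= (8, 7) -> finishes; pool += (1, 0) = (9, 7)
  task-8 cannot run: need (9, 10) vs free (9, 7) (insufficient r4)
  task-3 cannot run: need (12, 5) vs free (9, 7) (insufficient r1)
  task-5 cannot run: need (11, 2) vs free (9, 7) (insufficient r1)
Post-grant, the permanently blocked set is task-8, task-3 and task-5.


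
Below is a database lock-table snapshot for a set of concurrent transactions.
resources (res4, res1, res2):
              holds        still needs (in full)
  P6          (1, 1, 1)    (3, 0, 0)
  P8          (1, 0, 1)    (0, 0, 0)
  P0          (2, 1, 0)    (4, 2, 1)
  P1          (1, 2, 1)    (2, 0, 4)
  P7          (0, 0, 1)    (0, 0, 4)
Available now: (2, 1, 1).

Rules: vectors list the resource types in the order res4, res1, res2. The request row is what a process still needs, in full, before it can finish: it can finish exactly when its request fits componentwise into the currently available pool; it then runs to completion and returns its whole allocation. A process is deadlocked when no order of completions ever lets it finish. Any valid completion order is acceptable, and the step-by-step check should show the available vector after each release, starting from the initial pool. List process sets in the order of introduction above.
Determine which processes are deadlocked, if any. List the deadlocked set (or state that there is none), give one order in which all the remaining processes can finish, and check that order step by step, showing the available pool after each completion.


Deadlocked set: P1 and P7.
Key observation: res2 is the bottleneck — with P8, P6, P0 done the pool holds (6, 3, 3), short of every remaining need.
One completion order for the rest: P8, P6, P0. Walking it through:
  pool = (2, 1, 1)
  run P8 (needs (0, 0, 0), free (2, 1, 1)); after release of (1, 0, 1) the pool is (3, 1, 2)
  run P6 (needs (3, 0, 0), free (3, 1, 2)); after release of (1, 1, 1) the pool is (4, 2, 3)
  run P0 (needs (4, 2, 1), free (4, 2, 3)); after release of (2, 1, 0) the pool is (6, 3, 3)
None of the blocked processes ever fits:
  P1 cannot run: need (2, 0, 4) vs free (6, 3, 3) (insufficient res2)
  P7 cannot run: need (0, 0, 4) vs free (6, 3, 3) (insufficient res2)


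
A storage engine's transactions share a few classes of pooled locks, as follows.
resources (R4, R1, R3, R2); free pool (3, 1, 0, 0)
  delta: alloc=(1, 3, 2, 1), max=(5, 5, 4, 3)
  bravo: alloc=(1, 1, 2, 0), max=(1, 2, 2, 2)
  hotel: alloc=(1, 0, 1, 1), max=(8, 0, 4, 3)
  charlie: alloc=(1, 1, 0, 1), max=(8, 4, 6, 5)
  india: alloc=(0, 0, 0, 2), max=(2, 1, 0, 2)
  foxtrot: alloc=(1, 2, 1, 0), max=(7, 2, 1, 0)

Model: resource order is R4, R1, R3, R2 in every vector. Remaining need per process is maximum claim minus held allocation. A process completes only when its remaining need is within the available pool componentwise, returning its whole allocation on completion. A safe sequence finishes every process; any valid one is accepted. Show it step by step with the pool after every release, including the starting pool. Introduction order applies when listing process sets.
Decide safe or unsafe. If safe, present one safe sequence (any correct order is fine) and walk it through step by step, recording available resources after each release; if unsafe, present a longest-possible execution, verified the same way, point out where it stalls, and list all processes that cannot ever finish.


UNSAFE — no complete ordering exists.
Key observation: even finishing india, bravo, delta leaves just (5, 5, 4, 3) free — too little R4 for any of the remaining processes.
The run india, bravo, delta cannot be extended any further. Step-by-step check:
  pool = (3, 1, 0, 0)
  india: need (2, 1, 0, 0) fits (3, 1, 0, 0); releases (0, 0, 0, 2), pool now (3, 1, 0, 2)
  bravo: need (0, 1, 0, 2) fits (3, 1, 0, 2); releases (1, 1, 2, 0), pool now (4, 2, 2, 2)
  delta: need (4, 2, 2, 2) fits (4, 2, 2, 2); releases (1, 3, 2, 1), pool now (5, 5, 4, 3)
  hotel cannot run: need (7, 0, 3, 2) vs free (5, 5, 4, 3) (insufficient R4)
  charlie cannot run: need (7, 3, 6, 4) vs free (5, 5, 4, 3) (insufficient R4, R3 and R2)
  foxtrot cannot run: need (6, 0, 0, 0) vs free (5, 5, 4, 3) (insufficient R4)
Permanently blocked: hotel, charlie and foxtrot.


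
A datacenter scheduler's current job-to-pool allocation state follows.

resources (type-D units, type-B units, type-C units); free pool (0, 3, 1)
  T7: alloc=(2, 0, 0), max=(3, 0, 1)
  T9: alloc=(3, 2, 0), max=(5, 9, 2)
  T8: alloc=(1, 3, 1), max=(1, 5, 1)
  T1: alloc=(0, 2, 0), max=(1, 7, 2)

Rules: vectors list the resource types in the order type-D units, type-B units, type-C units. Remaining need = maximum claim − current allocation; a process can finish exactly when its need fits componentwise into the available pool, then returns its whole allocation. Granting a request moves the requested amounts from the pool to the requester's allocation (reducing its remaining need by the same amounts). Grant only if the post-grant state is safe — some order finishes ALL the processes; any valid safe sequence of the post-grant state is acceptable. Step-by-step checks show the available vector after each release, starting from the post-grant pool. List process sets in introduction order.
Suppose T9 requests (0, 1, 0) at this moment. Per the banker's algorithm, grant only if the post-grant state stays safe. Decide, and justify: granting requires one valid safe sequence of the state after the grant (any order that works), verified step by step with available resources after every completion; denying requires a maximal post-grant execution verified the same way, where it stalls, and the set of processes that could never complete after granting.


GRANT: granting preserves safety; a valid post-grant sequence is T8, T7, T1, T9.
Key observation: (0, 2, 1) free after granting still covers T8 first, and each release covers the next.
Step-by-step check of the post-grant state:
  pool = (0, 2, 1)
  T8 needs (0, 2, 0) <= (0, 2, 1) -> finishes; pool += (1, 3, 1) = (1, 5, 2)
  T7 needs (1, 0, 1) <= (1, 5, 2) -> finishes; pool += (2, 0, 0) = (3, 5, 2)
  T1 needs (1, 5, 2) <= (3, 5, 2) -> finishes; pool += (0, 2, 0) = (3, 7, 2)
  T9 needs (2, 6, 2) <= (3, 7, 2) -> finishes; pool += (3, 3, 0) = (6, 10, 2)


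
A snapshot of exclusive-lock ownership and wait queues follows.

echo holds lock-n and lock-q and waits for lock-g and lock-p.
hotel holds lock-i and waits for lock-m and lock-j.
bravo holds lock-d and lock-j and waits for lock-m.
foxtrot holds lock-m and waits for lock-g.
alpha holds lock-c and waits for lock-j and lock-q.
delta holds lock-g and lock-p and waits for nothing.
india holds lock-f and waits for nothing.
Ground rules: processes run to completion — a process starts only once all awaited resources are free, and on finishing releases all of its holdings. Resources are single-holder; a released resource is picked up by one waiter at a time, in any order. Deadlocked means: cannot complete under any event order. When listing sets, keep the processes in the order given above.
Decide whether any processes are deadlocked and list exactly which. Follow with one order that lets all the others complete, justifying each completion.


Nothing here is deadlocked.
Key observation: the wait relation is loop-free; peeling off processes with no waits unwinds the whole state.
One completion order for the rest: delta, echo, foxtrot, india, bravo, alpha, hotel.
Step-by-step check:
  run delta (it waits on nothing); releases lock-g and lock-p
  echo waits on lock-g and lock-p — all released -> runs and releases lock-n and lock-q
  foxtrot waits on lock-g — all released -> runs and releases lock-m
  run india (it waits on nothing); releases lock-f
  bravo waits on lock-m — all released -> runs and releases lock-d and lock-j
  alpha waits on lock-j and lock-q — all released -> runs and releases lock-c
  hotel waits on lock-m and lock-j — all released -> runs and releases lock-i


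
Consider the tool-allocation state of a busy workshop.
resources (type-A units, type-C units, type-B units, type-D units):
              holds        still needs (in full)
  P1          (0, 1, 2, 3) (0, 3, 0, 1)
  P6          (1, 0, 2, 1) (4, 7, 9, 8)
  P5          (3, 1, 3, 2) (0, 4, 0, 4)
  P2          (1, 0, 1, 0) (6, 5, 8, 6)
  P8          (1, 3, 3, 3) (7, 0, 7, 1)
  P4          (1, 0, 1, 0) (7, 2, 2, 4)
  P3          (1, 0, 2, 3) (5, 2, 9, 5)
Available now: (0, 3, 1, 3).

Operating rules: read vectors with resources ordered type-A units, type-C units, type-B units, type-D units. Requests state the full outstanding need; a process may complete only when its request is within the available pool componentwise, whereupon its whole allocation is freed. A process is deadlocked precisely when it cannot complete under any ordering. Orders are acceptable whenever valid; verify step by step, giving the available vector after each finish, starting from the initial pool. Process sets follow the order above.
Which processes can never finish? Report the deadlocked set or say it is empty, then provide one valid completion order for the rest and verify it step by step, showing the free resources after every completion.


The deadlocked set is P6, P2, P8, P4 and P3.
Key observation: after P1, P5 complete, (3, 5, 6, 8) is the best the pool ever gets, yet each leftover process wants more type-A units.
A valid finishing order for the others: P1, P5. Verifying each step:
  pool = (0, 3, 1, 3)
  P1: need (0, 3, 0, 1) fits (0, 3, 1, 3); releases (0, 1, 2, 3), pool now (0, 4, 3, 6)
  P5: need (0, 4, 0, 4) fits (0, 4, 3, 6); releases (3, 1, 3, 2), pool now (3, 5, 6, 8)
The stuck group stays short no matter what:
  blocked: P6 wants (4, 7, 9, 8), pool (3, 5, 6, 8) — not enough type-A units, type-C units and type-B units
  blocked: P2 wants (6, 5, 8, 6), pool (3, 5, 6, 8) — not enough type-A units and type-B units
  blocked: P8 wants (7, 0, 7, 1), pool (3, 5, 6, 8) — not enough type-A units and type-B units
  blocked: P4 wants (7, 2, 2, 4), pool (3, 5, 6, 8) — not enough type-A units
  blocked: P3 wants (5, 2, 9, 5), pool (3, 5, 6, 8) — not enough type-A units and type-B units


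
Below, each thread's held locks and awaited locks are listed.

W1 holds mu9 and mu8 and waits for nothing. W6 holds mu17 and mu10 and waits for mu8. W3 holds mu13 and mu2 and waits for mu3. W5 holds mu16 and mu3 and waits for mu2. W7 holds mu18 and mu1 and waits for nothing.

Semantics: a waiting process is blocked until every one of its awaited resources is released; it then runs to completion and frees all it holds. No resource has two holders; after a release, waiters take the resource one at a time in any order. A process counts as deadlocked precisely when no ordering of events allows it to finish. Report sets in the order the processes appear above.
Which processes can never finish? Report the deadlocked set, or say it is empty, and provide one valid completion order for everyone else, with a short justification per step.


Deadlocked set: W3 and W5.
Key observation: the loop W3 -> W5 -> W3 blocks itself forever; no other process is dragged down with it.
The rest can finish in the order W1, W6, W7.
Walking it through:
  W1: no waits; runs immediately, freeing mu9 and mu8
  run W6 (all its waits — mu8 — are resolved); releases mu17 and mu10
  W7: no waits; runs immediately, freeing mu18 and mu1


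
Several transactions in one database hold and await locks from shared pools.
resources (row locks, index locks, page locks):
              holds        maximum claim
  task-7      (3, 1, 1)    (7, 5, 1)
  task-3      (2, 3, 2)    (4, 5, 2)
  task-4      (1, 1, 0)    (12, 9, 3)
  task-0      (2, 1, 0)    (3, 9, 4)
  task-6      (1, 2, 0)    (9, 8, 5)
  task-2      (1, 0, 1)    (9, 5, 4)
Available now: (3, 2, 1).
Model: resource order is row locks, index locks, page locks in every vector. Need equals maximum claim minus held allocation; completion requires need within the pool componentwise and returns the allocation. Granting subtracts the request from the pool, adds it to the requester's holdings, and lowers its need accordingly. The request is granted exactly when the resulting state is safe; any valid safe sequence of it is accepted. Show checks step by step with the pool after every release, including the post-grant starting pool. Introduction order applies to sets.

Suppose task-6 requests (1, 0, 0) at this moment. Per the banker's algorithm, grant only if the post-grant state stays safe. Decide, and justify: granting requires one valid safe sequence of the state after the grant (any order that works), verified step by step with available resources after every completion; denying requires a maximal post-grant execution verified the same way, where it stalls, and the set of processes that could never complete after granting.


DENY: after the grant no complete ordering would exist.
Key observation: after task-3, task-7 the pool peaks at (7, 6, 4), and each blocked process is short somewhere: task-4 on row locks, index locks; task-0 on index locks; task-6 on page locks; task-2 on row locks.
On the post-grant state, task-3, task-7 is a maximal run — nothing extends it. Check, step by step:
  pool = (2, 2, 1)
  task-3: need (2, 2, 0) fits (2, 2, 1); releases (2, 3, 2), pool now (4, 5, 3)
  task-7: need (4, 4, 0) fits (4, 5, 3); releases (3, 1, 1), pool now (7, 6, 4)
  blocked: task-4 wants (11, 8, 3), pool (7, 6, 4) — not enough row locks and index locks
  blocked: task-0 wants (1, 8, 4), pool (7, 6, 4) — not enough index locks
  blocked: task-6 wants (7, 6, 5), pool (7, 6, 4) — not enough page locks
  blocked: task-2 wants (8, 5, 3), pool (7, 6, 4) — not enough row locks
Had the request been granted, task-4, task-0, task-6 and task-2 could never finish.


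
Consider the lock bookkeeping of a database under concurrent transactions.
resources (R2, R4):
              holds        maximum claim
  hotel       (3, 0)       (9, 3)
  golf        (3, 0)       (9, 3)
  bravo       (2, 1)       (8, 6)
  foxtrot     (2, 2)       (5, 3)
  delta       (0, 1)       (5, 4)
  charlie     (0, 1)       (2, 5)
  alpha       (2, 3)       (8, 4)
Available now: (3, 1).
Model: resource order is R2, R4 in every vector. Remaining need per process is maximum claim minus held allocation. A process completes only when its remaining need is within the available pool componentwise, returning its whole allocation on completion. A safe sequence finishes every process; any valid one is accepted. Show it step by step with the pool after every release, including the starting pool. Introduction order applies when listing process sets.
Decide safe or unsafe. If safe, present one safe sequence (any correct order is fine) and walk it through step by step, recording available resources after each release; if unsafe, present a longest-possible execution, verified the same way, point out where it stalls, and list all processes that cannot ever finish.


The state is UNSAFE.
Key observation: after foxtrot, delta, charlie complete, (5, 5) is the best the pool ever gets, yet each leftover process wants more R2.
Going as far as possible: foxtrot, delta, charlie; after that, nothing fits. Verifying each step:
  pool = (3, 1)
  run foxtrot (needs (3, 1), free (3, 1)); after release of (2, 2) the pool is (5, 3)
  run delta (needs (5, 3), free (5, 3)); after release of (0, 1) the pool is (5, 4)
  run charlie (needs (2, 4), free (5, 4)); after release of (0, 1) the pool is (5, 5)
  hotel still needs (6, 3) but only (5, 5) is free — short on R2
  golf still needs (6, 3) but only (5, 5) is free — short on R2
  bravo still needs (6, 5) but only (5, 5) is free — short on R2
  alpha still needs (6, 1) but only (5, 5) is free — short on R2
Processes that can never finish: hotel, golf, bravo and alpha.


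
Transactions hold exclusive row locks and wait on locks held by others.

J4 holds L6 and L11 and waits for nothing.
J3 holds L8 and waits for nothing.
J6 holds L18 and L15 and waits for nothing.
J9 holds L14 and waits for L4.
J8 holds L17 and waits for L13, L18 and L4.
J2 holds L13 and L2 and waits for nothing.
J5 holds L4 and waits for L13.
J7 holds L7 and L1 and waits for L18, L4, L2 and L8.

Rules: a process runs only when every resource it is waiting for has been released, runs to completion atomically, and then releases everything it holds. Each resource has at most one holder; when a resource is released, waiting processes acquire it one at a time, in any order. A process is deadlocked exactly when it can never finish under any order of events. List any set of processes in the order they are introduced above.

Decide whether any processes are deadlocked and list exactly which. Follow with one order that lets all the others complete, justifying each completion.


Nothing here is deadlocked.
Key observation: although several processes wait, no cycle exists — each chain bottoms out at a free runner.
The rest can finish in the order J3, J2, J5, J6, J7, J8, J4, J9.
Walking it through:
  J3: no waits; runs immediately, freeing L8
  J2: no waits; runs immediately, freeing L13 and L2
  run J5 (all its waits — L13 — are resolved); releases L4
  J6: no waits; runs immediately, freeing L18 and L15
  run J7 (all its waits — L18, L4, L2 and L8 — are resolved); releases L7 and L1
  run J8 (all its waits — L13, L18 and L4 — are resolved); releases L17
  J4: no waits; runs immediately, freeing L6 and L11
  run J9 (all its waits — L4 — are resolved); releases L14


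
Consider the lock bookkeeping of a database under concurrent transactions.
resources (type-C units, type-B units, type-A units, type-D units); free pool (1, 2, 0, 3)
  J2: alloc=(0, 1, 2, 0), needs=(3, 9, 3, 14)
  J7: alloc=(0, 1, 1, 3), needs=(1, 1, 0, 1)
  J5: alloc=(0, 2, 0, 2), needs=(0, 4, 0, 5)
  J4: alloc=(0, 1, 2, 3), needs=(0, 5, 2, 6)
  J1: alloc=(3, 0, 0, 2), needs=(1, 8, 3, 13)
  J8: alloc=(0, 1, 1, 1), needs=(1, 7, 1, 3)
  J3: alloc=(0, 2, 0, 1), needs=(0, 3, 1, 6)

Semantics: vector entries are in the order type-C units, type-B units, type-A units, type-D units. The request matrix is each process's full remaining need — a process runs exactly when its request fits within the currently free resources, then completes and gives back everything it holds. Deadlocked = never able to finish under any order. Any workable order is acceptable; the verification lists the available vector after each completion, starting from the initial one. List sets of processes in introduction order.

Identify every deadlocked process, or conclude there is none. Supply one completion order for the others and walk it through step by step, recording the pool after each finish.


Nothing here is deadlocked.
Key observation: there is always a runnable process — J7 first — so the state unwinds completely.
A valid finishing order for the others: J7, J3, J5, J8, J4, J1, J2. Walking it through:
  pool = (1, 2, 0, 3)
  J7: need (1, 1, 0, 1) fits (1, 2, 0, 3); releases (0, 1, 1, 3), pool now (1, 3, 1, 6)
  J3: need (0, 3, 1, 6) fits (1, 3, 1, 6); releases (0, 2, 0, 1), pool now (1, 5, 1, 7)
  J5: need (0, 4, 0, 5) fits (1, 5, 1, 7); releases (0, 2, 0, 2), pool now (1, 7, 1, 9)
  J8: need (1, 7, 1, 3) fits (1, 7, 1, 9); releases (0, 1, 1, 1), pool now (1, 8, 2, 10)
  J4: need (0, 5, 2, 6) fits (1, 8, 2, 10); releases (0, 1, 2, 3), pool now (1, 9, 4, 13)
  J1: need (1, 8, 3, 13) fits (1, 9, 4, 13); releases (3, 0, 0, 2), pool now (4, 9, 4, 15)
  J2: need (3, 9, 3, 14) fits (4, 9, 4, 15); releases (0, 1, 2, 0), pool now (4, 10, 6, 15)


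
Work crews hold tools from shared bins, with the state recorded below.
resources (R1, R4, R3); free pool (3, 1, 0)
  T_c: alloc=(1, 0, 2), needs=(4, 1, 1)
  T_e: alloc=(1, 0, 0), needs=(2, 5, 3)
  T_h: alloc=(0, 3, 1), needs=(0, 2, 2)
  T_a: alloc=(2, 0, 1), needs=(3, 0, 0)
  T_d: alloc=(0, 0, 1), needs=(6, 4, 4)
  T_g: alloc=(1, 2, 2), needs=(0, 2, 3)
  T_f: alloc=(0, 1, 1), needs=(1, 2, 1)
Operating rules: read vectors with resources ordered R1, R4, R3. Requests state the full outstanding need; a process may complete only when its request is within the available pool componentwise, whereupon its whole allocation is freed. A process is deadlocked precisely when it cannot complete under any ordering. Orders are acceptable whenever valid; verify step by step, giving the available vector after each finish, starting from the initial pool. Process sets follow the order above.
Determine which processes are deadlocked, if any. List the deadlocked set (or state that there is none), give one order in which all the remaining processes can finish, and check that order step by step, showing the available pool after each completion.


Deadlocked: T_e, T_h, T_d, T_g and T_f.
Key observation: even finishing T_a, T_c leaves just (6, 1, 3) free — too little R4 for any of the remaining processes.
The rest can finish in the order T_a, T_c. Verifying each step:
  pool = (3, 1, 0)
  T_a: need (3, 0, 0) fits (3, 1, 0); releases (2, 0, 1), pool now (5, 1, 1)
  T_c: need (4, 1, 1) fits (5, 1, 1); releases (1, 0, 2), pool now (6, 1, 3)
The blocked processes can never fit:
  T_e still needs (2, 5, 3) but only (6, 1, 3) is free — short on R4
  T_h still needs (0, 2, 2) but only (6, 1, 3) is free — short on R4
  T_d still needs (6, 4, 4) but only (6, 1, 3) is free — short on R4 and R3
  T_g still needs (0, 2, 3) but only (6, 1, 3) is free — short on R4
  T_f still needs (1, 2, 1) but only (6, 1, 3) is free — short on R4


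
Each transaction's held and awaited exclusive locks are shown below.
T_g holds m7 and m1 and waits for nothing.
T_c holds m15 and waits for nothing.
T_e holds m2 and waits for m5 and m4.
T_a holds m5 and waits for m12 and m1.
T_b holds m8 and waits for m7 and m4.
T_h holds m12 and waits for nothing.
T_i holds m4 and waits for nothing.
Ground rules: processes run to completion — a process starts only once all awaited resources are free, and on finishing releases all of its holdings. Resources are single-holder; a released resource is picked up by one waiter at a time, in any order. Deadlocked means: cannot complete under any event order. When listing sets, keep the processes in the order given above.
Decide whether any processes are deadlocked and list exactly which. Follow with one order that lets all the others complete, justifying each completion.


No process is deadlocked.
Key observation: every chain of waits terminates; starting from the processes that wait on nothing, all the rest unlock in turn.
The rest can finish in the order T_g, T_c, T_i, T_h, T_a, T_b, T_e.
Check, step by step:
  T_g: no waits; runs immediately, freeing m7 and m1
  T_c: no waits; runs immediately, freeing m15
  T_i: no waits; runs immediately, freeing m4
  T_h: no waits; runs immediately, freeing m12
  run T_a (all its waits — m12 and m1 — are resolved); releases m5
  run T_b (all its waits — m7 and m4 — are resolved); releases m8
  run T_e (all its waits — m5 and m4 — are resolved); releases m2


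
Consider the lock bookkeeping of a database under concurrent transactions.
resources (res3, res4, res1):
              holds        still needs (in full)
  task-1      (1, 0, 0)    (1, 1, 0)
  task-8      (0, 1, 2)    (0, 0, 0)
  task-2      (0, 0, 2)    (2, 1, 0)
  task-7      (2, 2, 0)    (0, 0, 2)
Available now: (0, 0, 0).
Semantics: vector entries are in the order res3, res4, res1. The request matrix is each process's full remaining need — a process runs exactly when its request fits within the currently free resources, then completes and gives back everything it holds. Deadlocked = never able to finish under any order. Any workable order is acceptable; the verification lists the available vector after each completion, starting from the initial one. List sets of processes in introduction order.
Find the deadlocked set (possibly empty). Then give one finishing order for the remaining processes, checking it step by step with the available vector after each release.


No process is deadlocked.
Key observation: beginning at task-8, releases accumulate fast enough that every process eventually fits.
The rest can finish in the order task-8, task-7, task-2, task-1. Walking it through:
  pool = (0, 0, 0)
  task-8 needs (0, 0, 0) <= (0, 0, 0) -> finishes; pool += (0, 1, 2) = (0, 1, 2)
  task-7 needs (0, 0, 2) <= (0, 1, 2) -> finishes; pool += (2, 2, 0) = (2, 3, 2)
  task-2 needs (2, 1, 0) <= (2, 3, 2) -> finishes; pool += (0, 0, 2) = (2, 3, 4)
  task-1 needs (1, 1, 0) <= (2, 3, 4) -> finishes; pool += (1, 0, 0) = (3, 3, 4)


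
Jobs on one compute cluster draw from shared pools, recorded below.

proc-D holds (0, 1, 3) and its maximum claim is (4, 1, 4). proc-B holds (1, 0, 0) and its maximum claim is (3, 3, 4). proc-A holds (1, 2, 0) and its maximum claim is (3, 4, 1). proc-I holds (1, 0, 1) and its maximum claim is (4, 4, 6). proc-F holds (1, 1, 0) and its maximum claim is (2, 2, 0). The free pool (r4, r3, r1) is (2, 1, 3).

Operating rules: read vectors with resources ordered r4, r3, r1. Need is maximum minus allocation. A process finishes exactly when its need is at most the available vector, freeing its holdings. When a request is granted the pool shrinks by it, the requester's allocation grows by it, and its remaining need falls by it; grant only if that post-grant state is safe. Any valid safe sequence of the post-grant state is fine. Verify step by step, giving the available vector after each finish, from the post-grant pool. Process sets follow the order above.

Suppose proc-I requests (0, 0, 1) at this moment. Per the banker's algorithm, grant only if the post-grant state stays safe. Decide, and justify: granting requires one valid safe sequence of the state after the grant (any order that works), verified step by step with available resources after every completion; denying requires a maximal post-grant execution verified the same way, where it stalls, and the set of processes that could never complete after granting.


GRANT. The post-grant state is safe; one safe sequence: proc-F, proc-A, proc-D, proc-I, proc-B.
Key observation: the grant leaves (2, 1, 2) free — enough for proc-F, whose release restarts the cascade.
Verifying the post-grant state step by step:
  pool = (2, 1, 2)
  proc-F: need (1, 1, 0) fits (2, 1, 2); releases (1, 1, 0), pool now (3, 2, 2)
  proc-A: need (2, 2, 1) fits (3, 2, 2); releases (1, 2, 0), pool now (4, 4, 2)
  proc-D: need (4, 0, 1) fits (4, 4, 2); releases (0, 1, 3), pool now (4, 5, 5)
  proc-I: need (3, 4, 4) fits (4, 5, 5); releases (1, 0, 2), pool now (5, 5, 7)
  proc-B: need (2, 3, 4) fits (5, 5, 7); releases (1, 0, 0), pool now (6, 5, 7)


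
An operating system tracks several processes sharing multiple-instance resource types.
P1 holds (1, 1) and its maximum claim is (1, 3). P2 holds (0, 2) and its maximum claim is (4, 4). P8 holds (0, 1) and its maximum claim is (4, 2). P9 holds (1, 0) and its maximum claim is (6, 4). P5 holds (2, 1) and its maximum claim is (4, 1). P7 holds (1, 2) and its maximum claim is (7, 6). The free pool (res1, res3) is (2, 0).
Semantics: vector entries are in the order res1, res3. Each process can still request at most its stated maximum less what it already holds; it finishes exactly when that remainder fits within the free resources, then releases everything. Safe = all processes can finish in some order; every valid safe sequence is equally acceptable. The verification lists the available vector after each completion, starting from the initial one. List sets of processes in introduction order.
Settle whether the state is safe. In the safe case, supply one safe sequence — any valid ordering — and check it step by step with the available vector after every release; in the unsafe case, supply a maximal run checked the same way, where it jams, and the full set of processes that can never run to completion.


The state is SAFE; one workable sequence: P5, P8, P2, P1, P9, P7.
Key observation: at P5 the run first touches a limit — (2, 0) against (2, 0), exact on a resource it actually requests.
Check, step by step:
  pool = (2, 0)
  P5: need (2, 0) fits (2, 0); releases (2, 1), pool now (4, 1)
  P8: need (4, 1) fits (4, 1); releases (0, 1), pool now (4, 2)
  P2: need (4, 2) fits (4, 2); releases (0, 2), pool now (4, 4)
  P1: need (0, 2) fits (4, 4); releases (1, 1), pool now (5, 5)
  P9: need (5, 4) fits (5, 5); releases (1, 0), pool now (6, 5)
  P7: need (6, 4) fits (6, 5); releases (1, 2), pool now (7, 7)


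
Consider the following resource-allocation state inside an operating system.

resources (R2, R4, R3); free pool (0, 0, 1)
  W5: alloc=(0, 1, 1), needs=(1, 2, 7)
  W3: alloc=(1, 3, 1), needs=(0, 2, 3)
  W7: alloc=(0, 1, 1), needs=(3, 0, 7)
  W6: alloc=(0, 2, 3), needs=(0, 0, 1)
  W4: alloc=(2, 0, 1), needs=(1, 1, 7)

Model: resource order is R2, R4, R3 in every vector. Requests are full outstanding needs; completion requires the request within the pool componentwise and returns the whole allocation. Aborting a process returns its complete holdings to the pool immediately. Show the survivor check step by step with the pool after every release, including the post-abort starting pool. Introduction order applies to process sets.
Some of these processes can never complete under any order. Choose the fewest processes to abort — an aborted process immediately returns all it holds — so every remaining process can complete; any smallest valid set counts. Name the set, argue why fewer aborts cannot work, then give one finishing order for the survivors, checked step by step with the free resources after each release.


Abort W5 and W4.
Key observation: the returned (2, 1, 2) from W5 and W4 is what brings W7 — unrunnable before, under any order — into play at step 3.
No one abort is enough; case by case: W5 alone leaves W7 blocked (short on R2 and R3); W3 alone leaves W5 blocked (short on R3); W7 alone leaves W5 blocked (short on R3); W6 alone leaves W5 blocked (short on R3); W4 alone leaves W5 blocked (short on R3).
One survivor order: W6, W3, W7. Walking it through (post-abort pool first):
  pool = (2, 1, 3)
  run W6 (needs (0, 0, 1), free (2, 1, 3)); after release of (0, 2, 3) the pool is (2, 3, 6)
  run W3 (needs (0, 2, 3), free (2, 3, 6)); after release of (1, 3, 1) the pool is (3, 6, 7)
  run W7 (needs (3, 0, 7), free (3, 6, 7)); after release of (0, 1, 1) the pool is (3, 7, 8)


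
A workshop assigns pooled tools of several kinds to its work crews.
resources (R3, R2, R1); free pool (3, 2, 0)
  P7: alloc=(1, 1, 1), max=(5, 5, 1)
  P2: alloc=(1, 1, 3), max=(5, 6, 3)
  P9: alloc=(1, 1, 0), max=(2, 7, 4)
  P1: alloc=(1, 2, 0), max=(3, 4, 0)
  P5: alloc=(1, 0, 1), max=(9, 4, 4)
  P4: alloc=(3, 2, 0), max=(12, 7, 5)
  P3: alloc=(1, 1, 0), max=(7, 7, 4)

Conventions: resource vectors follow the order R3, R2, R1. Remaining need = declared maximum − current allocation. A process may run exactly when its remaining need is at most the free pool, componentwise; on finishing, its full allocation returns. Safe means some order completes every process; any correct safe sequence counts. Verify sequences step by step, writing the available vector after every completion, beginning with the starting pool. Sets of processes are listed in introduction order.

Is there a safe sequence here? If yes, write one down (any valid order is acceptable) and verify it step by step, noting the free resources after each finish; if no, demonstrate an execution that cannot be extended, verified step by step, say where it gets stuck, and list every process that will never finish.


SAFE, for example via the order P1, P7, P2, P9, P3, P5, P4.
Key observation: the first exact fit in this order is P1 — it needs (2, 2, 0) with (3, 2, 0) free, meeting a requested resource to the last unit.
Walking it through:
  pool = (3, 2, 0)
  P1 needs (2, 2, 0) <= (3, 2, 0) -> finishes; pool += (1, 2, 0) = (4, 4, 0)
  P7 needs (4, 4, 0) <= (4, 4, 0) -> finishes; pool += (1, 1, 1) = (5, 5, 1)
  P2 needs (4, 5, 0) <= (5, 5, 1) -> finishes; pool += (1, 1, 3) = (6, 6, 4)
  P9 needs (1, 6, 4) <= (6, 6, 4) -> finishes; pool += (1, 1, 0) = (7, 7, 4)
  P3 needs (6, 6, 4) <= (7, 7, 4) -> finishes; pool += (1, 1, 0) = (8, 8, 4)
  P5 needs (8, 4, 3) <= (8, 8, 4) -> finishes; pool += (1, 0, 1) = (9, 8, 5)
  P4 needs (9, 5, 5) <= (9, 8, 5) -> finishes; pool += (3, 2, 0) = (12, 10, 5)
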